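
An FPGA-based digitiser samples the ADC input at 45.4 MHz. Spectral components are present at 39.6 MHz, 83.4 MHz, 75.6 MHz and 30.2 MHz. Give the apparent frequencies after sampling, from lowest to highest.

fs/2 = 22.7 MHz.
39.6 MHz > fs/2 = 22.7 MHz, folds to fs − 39.6 MHz = 5.8 MHz.
83.4 MHz mod fs = 38 MHz.
38 MHz > fs/2 = 22.7 MHz, folds to fs − 38 MHz = 7.4 MHz.
75.6 MHz mod fs = 30.2 MHz.
30.2 MHz > fs/2 = 22.7 MHz, folds to fs − 30.2 MHz = 15.2 MHz.
30.2 MHz > fs/2 = 22.7 MHz, folds to fs − 30.2 MHz = 15.2 MHz.
Distinct values: {5.8 MHz, 7.4 MHz, 15.2 MHz}.

5.8 MHz, 7.4 MHz, 15.2 MHz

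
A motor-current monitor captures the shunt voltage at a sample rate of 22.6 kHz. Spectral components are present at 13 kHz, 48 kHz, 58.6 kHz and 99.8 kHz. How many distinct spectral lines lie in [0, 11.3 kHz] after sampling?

4

fs/2 = 11.3 kHz.
13 kHz > fs/2 = 11.3 kHz, folds to fs − 13 kHz = 9.6 kHz.
48 kHz mod fs = 2.8 kHz.
2.8 kHz ≤ fs/2 = 11.3 kHz, appears at 2.8 kHz.
58.6 kHz mod fs = 13.4 kHz.
13.4 kHz > fs/2 = 11.3 kHz, folds to fs − 13.4 kHz = 9.2 kHz.
99.8 kHz mod fs = 9.4 kHz.
9.4 kHz ≤ fs/2 = 11.3 kHz, appears at 9.4 kHz.
Distinct values: {2.8 kHz, 9.2 kHz, 9.4 kHz, 9.6 kHz} → 4.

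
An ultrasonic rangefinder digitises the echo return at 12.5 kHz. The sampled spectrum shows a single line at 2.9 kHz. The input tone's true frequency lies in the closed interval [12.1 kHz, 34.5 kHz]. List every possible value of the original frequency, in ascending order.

Frequencies that alias to 2.9 kHz are k·fs ± 2.9 kHz for integer k ≥ 0.
k=0: 2.9 kHz.
k=1: 9.6 kHz, 15.4 kHz.
k=2: 22.1 kHz, 27.9 kHz.
k=3: 34.6 kHz, 40.4 kHz.
Within [12.1 kHz, 34.5 kHz]: 15.4 kHz, 22.1 kHz, 27.9 kHz.

15.4 kHz, 22.1 kHz, 27.9 kHz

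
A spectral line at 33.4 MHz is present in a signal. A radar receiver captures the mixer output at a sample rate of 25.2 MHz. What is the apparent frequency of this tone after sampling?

33.4 MHz mod fs = 8.2 MHz.
8.2 MHz ≤ fs/2 = 12.6 MHz, appears at 8.2 MHz.

8.2 MHz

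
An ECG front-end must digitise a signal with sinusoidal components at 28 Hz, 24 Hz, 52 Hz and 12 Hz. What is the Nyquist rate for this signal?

104 Hz

Highest-frequency component: 52 Hz.
Nyquist rate = 2 × 52 Hz = 104 Hz.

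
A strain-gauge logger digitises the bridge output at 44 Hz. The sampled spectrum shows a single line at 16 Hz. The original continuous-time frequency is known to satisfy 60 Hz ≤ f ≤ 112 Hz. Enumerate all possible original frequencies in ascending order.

Frequencies that alias to 16 Hz are k·fs ± 16 Hz for integer k ≥ 0.
k=0: 16 Hz.
k=1: 28 Hz, 60 Hz.
k=2: 72 Hz, 104 Hz.
k=3: 116 Hz, 148 Hz.
Within [60 Hz, 112 Hz]: 60 Hz, 72 Hz, 104 Hz.

60 Hz, 72 Hz, 104 Hz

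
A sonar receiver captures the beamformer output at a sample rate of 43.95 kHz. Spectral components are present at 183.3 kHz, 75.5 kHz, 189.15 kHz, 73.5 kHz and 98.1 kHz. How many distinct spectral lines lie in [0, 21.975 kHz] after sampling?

fs/2 = 21.975 kHz.
183.3 kHz mod fs = 7.5 kHz.
7.5 kHz ≤ fs/2 = 21.975 kHz, appears at 7.5 kHz.
75.5 kHz mod fs = 31.55 kHz.
31.55 kHz > fs/2 = 21.975 kHz, folds to fs − 31.55 kHz = 12.4 kHz.
189.15 kHz mod fs = 13.35 kHz.
13.35 kHz ≤ fs/2 = 21.975 kHz, appears at 13.35 kHz.
73.5 kHz mod fs = 29.55 kHz.
29.55 kHz > fs/2 = 21.975 kHz, folds to fs − 29.55 kHz = 14.4 kHz.
98.1 kHz mod fs = 10.2 kHz.
10.2 kHz ≤ fs/2 = 21.975 kHz, appears at 10.2 kHz.
Distinct values: {7.5 kHz, 10.2 kHz, 12.4 kHz, 13.35 kHz, 14.4 kHz} → 5.

5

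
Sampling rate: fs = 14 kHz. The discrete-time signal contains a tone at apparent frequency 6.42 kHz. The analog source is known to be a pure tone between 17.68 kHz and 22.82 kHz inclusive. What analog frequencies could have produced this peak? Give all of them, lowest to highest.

20.42 kHz, 21.58 kHz

Frequencies that alias to 6.42 kHz are k·fs ± 6.42 kHz for integer k ≥ 0.
k=0: 6.42 kHz.
k=1: 7.58 kHz, 20.42 kHz.
k=2: 21.58 kHz, 34.42 kHz.
k=3: 35.58 kHz, 48.42 kHz.
Within [17.68 kHz, 22.82 kHz]: 20.42 kHz, 21.58 kHz.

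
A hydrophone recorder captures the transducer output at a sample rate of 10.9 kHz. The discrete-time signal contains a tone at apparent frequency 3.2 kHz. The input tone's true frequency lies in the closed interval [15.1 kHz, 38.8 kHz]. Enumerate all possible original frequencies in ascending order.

18.6 kHz, 25 kHz, 29.5 kHz, 35.9 kHz

Frequencies that alias to 3.2 kHz are k·fs ± 3.2 kHz for integer k ≥ 0.
k=0: 3.2 kHz.
k=1: 7.7 kHz, 14.1 kHz.
k=2: 18.6 kHz, 25 kHz.
k=3: 29.5 kHz, 35.9 kHz.
k=4: 40.4 kHz, 46.8 kHz.
Within [15.1 kHz, 38.8 kHz]: 18.6 kHz, 25 kHz, 29.5 kHz, 35.9 kHz.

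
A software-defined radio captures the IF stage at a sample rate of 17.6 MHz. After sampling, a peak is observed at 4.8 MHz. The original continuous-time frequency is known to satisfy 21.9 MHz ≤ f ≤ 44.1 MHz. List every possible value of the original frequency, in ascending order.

22.4 MHz, 30.4 MHz, 40 MHz

Frequencies that alias to 4.8 MHz are k·fs ± 4.8 MHz for integer k ≥ 0.
k=0: 4.8 MHz.
k=1: 12.8 MHz, 22.4 MHz.
k=2: 30.4 MHz, 40 MHz.
k=3: 48 MHz, 57.6 MHz.
Within [21.9 MHz, 44.1 MHz]: 22.4 MHz, 30.4 MHz, 40 MHz.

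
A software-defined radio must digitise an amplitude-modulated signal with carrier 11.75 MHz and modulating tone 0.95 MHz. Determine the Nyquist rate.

AM sidebands sit at fc ± fm = 10.8 MHz and 12.7 MHz.
Highest-frequency component: 12.7 MHz.
Nyquist rate = 2 × 12.7 MHz = 25.4 MHz.

25.4 MHz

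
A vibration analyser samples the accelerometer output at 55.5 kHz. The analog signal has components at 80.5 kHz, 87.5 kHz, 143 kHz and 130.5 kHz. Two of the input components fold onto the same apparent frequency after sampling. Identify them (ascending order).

87.5 kHz, 143 kHz

fs/2 = 27.75 kHz.
80.5 kHz mod fs = 25 kHz.
25 kHz ≤ fs/2 = 27.75 kHz, appears at 25 kHz.
87.5 kHz mod fs = 32 kHz.
32 kHz > fs/2 = 27.75 kHz, folds to fs − 32 kHz = 23.5 kHz.
143 kHz mod fs = 32 kHz.
32 kHz > fs/2 = 27.75 kHz, folds to fs − 32 kHz = 23.5 kHz.
130.5 kHz mod fs = 19.5 kHz.
19.5 kHz ≤ fs/2 = 27.75 kHz, appears at 19.5 kHz.
87.5 kHz and 143 kHz both map to 23.5 kHz.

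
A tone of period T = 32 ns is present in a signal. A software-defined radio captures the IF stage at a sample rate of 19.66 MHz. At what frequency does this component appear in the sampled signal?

T = 32 ns → f = 1/T = 31.25 MHz.
31.25 MHz mod fs = 11.59 MHz.
11.59 MHz > fs/2 = 9.83 MHz, folds to fs − 11.59 MHz = 8.07 MHz.

8.07 MHz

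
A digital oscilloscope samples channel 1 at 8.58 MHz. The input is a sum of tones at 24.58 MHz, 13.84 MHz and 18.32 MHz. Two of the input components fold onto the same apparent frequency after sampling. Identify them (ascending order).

fs/2 = 4.29 MHz.
24.58 MHz mod fs = 7.42 MHz.
7.42 MHz > fs/2 = 4.29 MHz, folds to fs − 7.42 MHz = 1.16 MHz.
13.84 MHz mod fs = 5.26 MHz.
5.26 MHz > fs/2 = 4.29 MHz, folds to fs − 5.26 MHz = 3.32 MHz.
18.32 MHz mod fs = 1.16 MHz.
1.16 MHz ≤ fs/2 = 4.29 MHz, appears at 1.16 MHz.
18.32 MHz and 24.58 MHz both map to 1.16 MHz.

18.32 MHz, 24.58 MHz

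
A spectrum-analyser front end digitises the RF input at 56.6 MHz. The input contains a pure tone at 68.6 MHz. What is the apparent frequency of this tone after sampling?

68.6 MHz mod fs = 12 MHz.
12 MHz ≤ fs/2 = 28.3 MHz, appears at 12 MHz.

12 MHz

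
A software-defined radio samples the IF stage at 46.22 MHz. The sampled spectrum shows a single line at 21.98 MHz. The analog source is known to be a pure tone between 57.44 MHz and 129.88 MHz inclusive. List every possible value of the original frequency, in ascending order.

68.2 MHz, 70.46 MHz, 114.42 MHz, 116.68 MHz

Frequencies that alias to 21.98 MHz are k·fs ± 21.98 MHz for integer k ≥ 0.
k=0: 21.98 MHz.
k=1: 24.24 MHz, 68.2 MHz.
k=2: 70.46 MHz, 114.42 MHz.
k=3: 116.68 MHz, 160.64 MHz.
k=4: 162.9 MHz, 206.86 MHz.
Within [57.44 MHz, 129.88 MHz]: 68.2 MHz, 70.46 MHz, 114.42 MHz, 116.68 MHz.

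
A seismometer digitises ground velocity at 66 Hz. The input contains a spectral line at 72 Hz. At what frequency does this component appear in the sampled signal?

6 Hz

72 Hz mod fs = 6 Hz.
6 Hz ≤ fs/2 = 33 Hz, appears at 6 Hz.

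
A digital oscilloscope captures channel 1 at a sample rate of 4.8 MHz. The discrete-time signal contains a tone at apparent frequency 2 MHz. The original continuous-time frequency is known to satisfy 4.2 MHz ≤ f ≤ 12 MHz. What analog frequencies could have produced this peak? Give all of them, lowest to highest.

Frequencies that alias to 2 MHz are k·fs ± 2 MHz for integer k ≥ 0.
k=0: 2 MHz.
k=1: 2.8 MHz, 6.8 MHz.
k=2: 7.6 MHz, 11.6 MHz.
k=3: 12.4 MHz, 16.4 MHz.
Within [4.2 MHz, 12 MHz]: 6.8 MHz, 7.6 MHz, 11.6 MHz.

6.8 MHz, 7.6 MHz, 11.6 MHz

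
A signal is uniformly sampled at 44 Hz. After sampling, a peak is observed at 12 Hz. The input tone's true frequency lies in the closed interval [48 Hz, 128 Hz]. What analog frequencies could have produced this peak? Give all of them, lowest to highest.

Frequencies that alias to 12 Hz are k·fs ± 12 Hz for integer k ≥ 0.
k=0: 12 Hz.
k=1: 32 Hz, 56 Hz.
k=2: 76 Hz, 100 Hz.
k=3: 120 Hz, 144 Hz.
k=4: 164 Hz, 188 Hz.
Within [48 Hz, 128 Hz]: 56 Hz, 76 Hz, 100 Hz, 120 Hz.

56 Hz, 76 Hz, 100 Hz, 120 Hz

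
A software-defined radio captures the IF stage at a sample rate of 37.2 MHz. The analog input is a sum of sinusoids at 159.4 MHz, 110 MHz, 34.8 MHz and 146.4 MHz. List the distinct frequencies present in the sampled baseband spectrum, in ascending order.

1.6 MHz, 2.4 MHz, 10.6 MHz

fs/2 = 18.6 MHz.
159.4 MHz mod fs = 10.6 MHz.
10.6 MHz ≤ fs/2 = 18.6 MHz, appears at 10.6 MHz.
110 MHz mod fs = 35.6 MHz.
35.6 MHz > fs/2 = 18.6 MHz, folds to fs − 35.6 MHz = 1.6 MHz.
34.8 MHz > fs/2 = 18.6 MHz, folds to fs − 34.8 MHz = 2.4 MHz.
146.4 MHz mod fs = 34.8 MHz.
34.8 MHz > fs/2 = 18.6 MHz, folds to fs − 34.8 MHz = 2.4 MHz.
Distinct values: {1.6 MHz, 2.4 MHz, 10.6 MHz}.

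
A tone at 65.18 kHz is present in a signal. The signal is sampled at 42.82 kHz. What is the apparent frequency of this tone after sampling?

20.46 kHz

65.18 kHz mod fs = 22.36 kHz.
22.36 kHz > fs/2 = 21.41 kHz, folds to fs − 22.36 kHz = 20.46 kHz.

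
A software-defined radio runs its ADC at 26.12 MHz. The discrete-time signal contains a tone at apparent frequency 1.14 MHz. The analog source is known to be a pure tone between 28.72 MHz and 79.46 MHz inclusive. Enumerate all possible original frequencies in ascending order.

51.1 MHz, 53.38 MHz, 77.22 MHz

Frequencies that alias to 1.14 MHz are k·fs ± 1.14 MHz for integer k ≥ 0.
k=0: 1.14 MHz.
k=1: 24.98 MHz, 27.26 MHz.
k=2: 51.1 MHz, 53.38 MHz.
k=3: 77.22 MHz, 79.5 MHz.
k=4: 103.34 MHz, 105.62 MHz.
Within [28.72 MHz, 79.46 MHz]: 51.1 MHz, 53.38 MHz, 77.22 MHz.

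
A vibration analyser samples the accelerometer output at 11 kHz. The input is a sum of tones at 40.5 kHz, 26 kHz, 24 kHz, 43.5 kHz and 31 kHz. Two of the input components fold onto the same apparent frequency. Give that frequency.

2 kHz

fs/2 = 5.5 kHz.
40.5 kHz mod fs = 7.5 kHz.
7.5 kHz > fs/2 = 5.5 kHz, folds to fs − 7.5 kHz = 3.5 kHz.
26 kHz mod fs = 4 kHz.
4 kHz ≤ fs/2 = 5.5 kHz, appears at 4 kHz.
24 kHz mod fs = 2 kHz.
2 kHz ≤ fs/2 = 5.5 kHz, appears at 2 kHz.
43.5 kHz mod fs = 10.5 kHz.
10.5 kHz > fs/2 = 5.5 kHz, folds to fs − 10.5 kHz = 0.5 kHz.
31 kHz mod fs = 9 kHz.
9 kHz > fs/2 = 5.5 kHz, folds to fs − 9 kHz = 2 kHz.
24 kHz and 31 kHz both map to 2 kHz.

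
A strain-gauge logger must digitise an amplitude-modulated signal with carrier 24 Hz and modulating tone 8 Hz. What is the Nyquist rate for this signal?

64 Hz

AM sidebands sit at fc ± fm = 16 Hz and 32 Hz.
Highest-frequency component: 32 Hz.
Nyquist rate = 2 × 32 Hz = 64 Hz.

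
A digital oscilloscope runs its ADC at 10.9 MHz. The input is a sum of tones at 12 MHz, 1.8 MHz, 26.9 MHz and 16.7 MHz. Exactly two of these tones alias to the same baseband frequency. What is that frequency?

5.1 MHz

fs/2 = 5.45 MHz.
12 MHz mod fs = 1.1 MHz.
1.1 MHz ≤ fs/2 = 5.45 MHz, appears at 1.1 MHz.
1.8 MHz ≤ fs/2 = 5.45 MHz, passes unchanged.
26.9 MHz mod fs = 5.1 MHz.
5.1 MHz ≤ fs/2 = 5.45 MHz, appears at 5.1 MHz.
16.7 MHz mod fs = 5.8 MHz.
5.8 MHz > fs/2 = 5.45 MHz, folds to fs − 5.8 MHz = 5.1 MHz.
16.7 MHz and 26.9 MHz both map to 5.1 MHz.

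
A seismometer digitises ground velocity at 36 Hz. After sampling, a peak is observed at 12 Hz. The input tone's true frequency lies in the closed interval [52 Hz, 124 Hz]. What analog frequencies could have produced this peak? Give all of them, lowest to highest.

Frequencies that alias to 12 Hz are k·fs ± 12 Hz for integer k ≥ 0.
k=0: 12 Hz.
k=1: 24 Hz, 48 Hz.
k=2: 60 Hz, 84 Hz.
k=3: 96 Hz, 120 Hz.
k=4: 132 Hz, 156 Hz.
Within [52 Hz, 124 Hz]: 60 Hz, 84 Hz, 96 Hz, 120 Hz.

60 Hz, 84 Hz, 96 Hz, 120 Hz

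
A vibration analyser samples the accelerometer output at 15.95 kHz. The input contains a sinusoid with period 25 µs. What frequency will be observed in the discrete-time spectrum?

T = 25 µs → f = 1/T = 40 kHz.
40 kHz mod fs = 8.1 kHz.
8.1 kHz > fs/2 = 7.975 kHz, folds to fs − 8.1 kHz = 7.85 kHz.

7.85 kHz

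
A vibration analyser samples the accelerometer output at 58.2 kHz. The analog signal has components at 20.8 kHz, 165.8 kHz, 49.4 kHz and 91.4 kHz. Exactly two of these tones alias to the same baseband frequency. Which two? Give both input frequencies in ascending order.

fs/2 = 29.1 kHz.
20.8 kHz ≤ fs/2 = 29.1 kHz, passes unchanged.
165.8 kHz mod fs = 49.4 kHz.
49.4 kHz > fs/2 = 29.1 kHz, folds to fs − 49.4 kHz = 8.8 kHz.
49.4 kHz > fs/2 = 29.1 kHz, folds to fs − 49.4 kHz = 8.8 kHz.
91.4 kHz mod fs = 33.2 kHz.
33.2 kHz > fs/2 = 29.1 kHz, folds to fs − 33.2 kHz = 25 kHz.
49.4 kHz and 165.8 kHz both map to 8.8 kHz.

49.4 kHz, 165.8 kHz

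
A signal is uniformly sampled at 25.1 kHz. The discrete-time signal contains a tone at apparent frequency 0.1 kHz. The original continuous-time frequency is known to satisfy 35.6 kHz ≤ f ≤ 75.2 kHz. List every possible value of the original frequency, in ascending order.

50.1 kHz, 50.3 kHz, 75.2 kHz

Frequencies that alias to 0.1 kHz are k·fs ± 0.1 kHz for integer k ≥ 0.
k=0: 0.1 kHz.
k=1: 25 kHz, 25.2 kHz.
k=2: 50.1 kHz, 50.3 kHz.
k=3: 75.2 kHz, 75.4 kHz.
k=4: 100.3 kHz, 100.5 kHz.
Within [35.6 kHz, 75.2 kHz]: 50.1 kHz, 50.3 kHz, 75.2 kHz.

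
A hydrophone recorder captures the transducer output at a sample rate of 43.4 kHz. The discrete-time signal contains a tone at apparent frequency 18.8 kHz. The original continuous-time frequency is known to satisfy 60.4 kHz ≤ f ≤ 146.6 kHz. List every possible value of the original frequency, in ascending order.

62.2 kHz, 68 kHz, 105.6 kHz, 111.4 kHz

Frequencies that alias to 18.8 kHz are k·fs ± 18.8 kHz for integer k ≥ 0.
k=0: 18.8 kHz.
k=1: 24.6 kHz, 62.2 kHz.
k=2: 68 kHz, 105.6 kHz.
k=3: 111.4 kHz, 149 kHz.
k=4: 154.8 kHz, 192.4 kHz.
Within [60.4 kHz, 146.6 kHz]: 62.2 kHz, 68 kHz, 105.6 kHz, 111.4 kHz.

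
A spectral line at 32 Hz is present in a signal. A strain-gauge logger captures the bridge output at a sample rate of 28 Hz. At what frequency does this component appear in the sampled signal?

32 Hz mod fs = 4 Hz.
4 Hz ≤ fs/2 = 14 Hz, appears at 4 Hz.

4 Hz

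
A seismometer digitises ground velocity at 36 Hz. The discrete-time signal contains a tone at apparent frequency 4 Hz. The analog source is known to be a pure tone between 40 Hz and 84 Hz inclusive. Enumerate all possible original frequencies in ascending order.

40 Hz, 68 Hz, 76 Hz

Frequencies that alias to 4 Hz are k·fs ± 4 Hz for integer k ≥ 0.
k=0: 4 Hz.
k=1: 32 Hz, 40 Hz.
k=2: 68 Hz, 76 Hz.
k=3: 104 Hz, 112 Hz.
Within [40 Hz, 84 Hz]: 40 Hz, 68 Hz, 76 Hz.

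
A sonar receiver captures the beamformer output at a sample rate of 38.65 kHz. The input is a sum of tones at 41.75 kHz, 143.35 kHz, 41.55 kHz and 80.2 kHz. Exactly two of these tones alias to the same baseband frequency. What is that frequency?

2.9 kHz

fs/2 = 19.325 kHz.
41.75 kHz mod fs = 3.1 kHz.
3.1 kHz ≤ fs/2 = 19.325 kHz, appears at 3.1 kHz.
143.35 kHz mod fs = 27.4 kHz.
27.4 kHz > fs/2 = 19.325 kHz, folds to fs − 27.4 kHz = 11.25 kHz.
41.55 kHz mod fs = 2.9 kHz.
2.9 kHz ≤ fs/2 = 19.325 kHz, appears at 2.9 kHz.
80.2 kHz mod fs = 2.9 kHz.
2.9 kHz ≤ fs/2 = 19.325 kHz, appears at 2.9 kHz.
41.55 kHz and 80.2 kHz both map to 2.9 kHz.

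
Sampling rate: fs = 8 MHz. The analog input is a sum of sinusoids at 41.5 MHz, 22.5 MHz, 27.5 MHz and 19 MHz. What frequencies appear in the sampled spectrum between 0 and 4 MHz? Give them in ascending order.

fs/2 = 4 MHz.
41.5 MHz mod fs = 1.5 MHz.
1.5 MHz ≤ fs/2 = 4 MHz, appears at 1.5 MHz.
22.5 MHz mod fs = 6.5 MHz.
6.5 MHz > fs/2 = 4 MHz, folds to fs − 6.5 MHz = 1.5 MHz.
27.5 MHz mod fs = 3.5 MHz.
3.5 MHz ≤ fs/2 = 4 MHz, appears at 3.5 MHz.
19 MHz mod fs = 3 MHz.
3 MHz ≤ fs/2 = 4 MHz, appears at 3 MHz.
Distinct values: {1.5 MHz, 3 MHz, 3.5 MHz}.

1.5 MHz, 3 MHz, 3.5 MHz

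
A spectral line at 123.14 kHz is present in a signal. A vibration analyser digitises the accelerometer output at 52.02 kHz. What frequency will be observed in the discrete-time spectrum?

123.14 kHz mod fs = 19.1 kHz.
19.1 kHz ≤ fs/2 = 26.01 kHz, appears at 19.1 kHz.

19.1 kHz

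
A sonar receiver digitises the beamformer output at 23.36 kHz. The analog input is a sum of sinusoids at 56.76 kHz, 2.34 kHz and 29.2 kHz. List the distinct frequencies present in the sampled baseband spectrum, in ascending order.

2.34 kHz, 5.84 kHz, 10.04 kHz

fs/2 = 11.68 kHz.
56.76 kHz mod fs = 10.04 kHz.
10.04 kHz ≤ fs/2 = 11.68 kHz, appears at 10.04 kHz.
2.34 kHz ≤ fs/2 = 11.68 kHz, passes unchanged.
29.2 kHz mod fs = 5.84 kHz.
5.84 kHz ≤ fs/2 = 11.68 kHz, appears at 5.84 kHz.
Distinct values: {2.34 kHz, 5.84 kHz, 10.04 kHz}.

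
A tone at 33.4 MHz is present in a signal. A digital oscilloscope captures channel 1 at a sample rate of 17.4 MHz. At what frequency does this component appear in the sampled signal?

33.4 MHz mod fs = 16 MHz.
16 MHz > fs/2 = 8.7 MHz, folds to fs − 16 MHz = 1.4 MHz.

1.4 MHz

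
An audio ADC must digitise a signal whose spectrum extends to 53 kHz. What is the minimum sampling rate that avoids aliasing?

Nyquist rate = 2 × 53 kHz = 106 kHz.

106 kHz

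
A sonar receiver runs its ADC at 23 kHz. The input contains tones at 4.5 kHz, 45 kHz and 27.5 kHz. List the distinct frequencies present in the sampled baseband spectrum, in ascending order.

fs/2 = 11.5 kHz.
4.5 kHz ≤ fs/2 = 11.5 kHz, passes unchanged.
45 kHz mod fs = 22 kHz.
22 kHz > fs/2 = 11.5 kHz, folds to fs − 22 kHz = 1 kHz.
27.5 kHz mod fs = 4.5 kHz.
4.5 kHz ≤ fs/2 = 11.5 kHz, appears at 4.5 kHz.
Distinct values: {1 kHz, 4.5 kHz}.

1 kHz, 4.5 kHz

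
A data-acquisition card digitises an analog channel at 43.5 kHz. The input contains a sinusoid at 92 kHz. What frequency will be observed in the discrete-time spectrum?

5 kHz

92 kHz mod fs = 5 kHz.
5 kHz ≤ fs/2 = 21.75 kHz, appears at 5 kHz.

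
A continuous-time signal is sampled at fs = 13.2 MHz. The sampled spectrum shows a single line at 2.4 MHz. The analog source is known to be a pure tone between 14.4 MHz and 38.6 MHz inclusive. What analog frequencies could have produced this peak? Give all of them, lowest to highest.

15.6 MHz, 24 MHz, 28.8 MHz, 37.2 MHz

Frequencies that alias to 2.4 MHz are k·fs ± 2.4 MHz for integer k ≥ 0.
k=0: 2.4 MHz.
k=1: 10.8 MHz, 15.6 MHz.
k=2: 24 MHz, 28.8 MHz.
k=3: 37.2 MHz, 42 MHz.
k=4: 50.4 MHz, 55.2 MHz.
Within [14.4 MHz, 38.6 MHz]: 15.6 MHz, 24 MHz, 28.8 MHz, 37.2 MHz.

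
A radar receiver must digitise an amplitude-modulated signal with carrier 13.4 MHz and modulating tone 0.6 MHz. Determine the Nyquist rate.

AM sidebands sit at fc ± fm = 12.8 MHz and 14 MHz.
Highest-frequency component: 14 MHz.
Nyquist rate = 2 × 14 MHz = 28 MHz.

28 MHz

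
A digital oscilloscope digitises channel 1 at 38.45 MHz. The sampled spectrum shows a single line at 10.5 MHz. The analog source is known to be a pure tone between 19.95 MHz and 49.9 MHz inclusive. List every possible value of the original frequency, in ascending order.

Frequencies that alias to 10.5 MHz are k·fs ± 10.5 MHz for integer k ≥ 0.
k=0: 10.5 MHz.
k=1: 27.95 MHz, 48.95 MHz.
k=2: 66.4 MHz, 87.4 MHz.
Within [19.95 MHz, 49.9 MHz]: 27.95 MHz, 48.95 MHz.

27.95 MHz, 48.95 MHz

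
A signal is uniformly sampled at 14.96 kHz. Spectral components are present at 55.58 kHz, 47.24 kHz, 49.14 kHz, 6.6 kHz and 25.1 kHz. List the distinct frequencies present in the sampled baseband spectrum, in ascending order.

2.36 kHz, 4.26 kHz, 4.82 kHz, 6.6 kHz

fs/2 = 7.48 kHz.
55.58 kHz mod fs = 10.7 kHz.
10.7 kHz > fs/2 = 7.48 kHz, folds to fs − 10.7 kHz = 4.26 kHz.
47.24 kHz mod fs = 2.36 kHz.
2.36 kHz ≤ fs/2 = 7.48 kHz, appears at 2.36 kHz.
49.14 kHz mod fs = 4.26 kHz.
4.26 kHz ≤ fs/2 = 7.48 kHz, appears at 4.26 kHz.
6.6 kHz ≤ fs/2 = 7.48 kHz, passes unchanged.
25.1 kHz mod fs = 10.14 kHz.
10.14 kHz > fs/2 = 7.48 kHz, folds to fs − 10.14 kHz = 4.82 kHz.
Distinct values: {2.36 kHz, 4.26 kHz, 4.82 kHz, 6.6 kHz}.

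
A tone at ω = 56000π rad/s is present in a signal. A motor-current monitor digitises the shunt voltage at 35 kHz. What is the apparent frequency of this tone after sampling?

7 kHz

ω = 56000π rad/s → f = ω/(2π) = 28000 Hz = 28 kHz.
28 kHz > fs/2 = 17.5 kHz, folds to fs − 28 kHz = 7 kHz.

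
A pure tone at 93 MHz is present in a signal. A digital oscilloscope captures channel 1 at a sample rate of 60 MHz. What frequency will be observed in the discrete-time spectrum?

93 MHz mod fs = 33 MHz.
33 MHz > fs/2 = 30 MHz, folds to fs − 33 MHz = 27 MHz.

27 MHz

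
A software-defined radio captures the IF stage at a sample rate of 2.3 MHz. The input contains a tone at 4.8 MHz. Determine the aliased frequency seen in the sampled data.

0.2 MHz

4.8 MHz mod fs = 0.2 MHz.
0.2 MHz ≤ fs/2 = 1.15 MHz, appears at 0.2 MHz.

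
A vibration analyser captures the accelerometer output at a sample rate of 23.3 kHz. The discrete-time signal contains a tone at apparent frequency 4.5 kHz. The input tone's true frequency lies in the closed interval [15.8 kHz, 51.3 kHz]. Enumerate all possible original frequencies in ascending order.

18.8 kHz, 27.8 kHz, 42.1 kHz, 51.1 kHz

Frequencies that alias to 4.5 kHz are k·fs ± 4.5 kHz for integer k ≥ 0.
k=0: 4.5 kHz.
k=1: 18.8 kHz, 27.8 kHz.
k=2: 42.1 kHz, 51.1 kHz.
k=3: 65.4 kHz, 74.4 kHz.
Within [15.8 kHz, 51.3 kHz]: 18.8 kHz, 27.8 kHz, 42.1 kHz, 51.1 kHz.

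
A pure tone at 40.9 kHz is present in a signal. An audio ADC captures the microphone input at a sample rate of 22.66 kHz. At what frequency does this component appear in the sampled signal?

40.9 kHz mod fs = 18.24 kHz.
18.24 kHz > fs/2 = 11.33 kHz, folds to fs − 18.24 kHz = 4.42 kHz.

4.42 kHz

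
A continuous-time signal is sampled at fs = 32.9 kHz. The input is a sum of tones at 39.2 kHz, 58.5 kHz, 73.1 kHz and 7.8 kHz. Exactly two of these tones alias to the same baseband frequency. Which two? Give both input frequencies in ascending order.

58.5 kHz, 73.1 kHz

fs/2 = 16.45 kHz.
39.2 kHz mod fs = 6.3 kHz.
6.3 kHz ≤ fs/2 = 16.45 kHz, appears at 6.3 kHz.
58.5 kHz mod fs = 25.6 kHz.
25.6 kHz > fs/2 = 16.45 kHz, folds to fs − 25.6 kHz = 7.3 kHz.
73.1 kHz mod fs = 7.3 kHz.
7.3 kHz ≤ fs/2 = 16.45 kHz, appears at 7.3 kHz.
7.8 kHz ≤ fs/2 = 16.45 kHz, passes unchanged.
58.5 kHz and 73.1 kHz both map to 7.3 kHz.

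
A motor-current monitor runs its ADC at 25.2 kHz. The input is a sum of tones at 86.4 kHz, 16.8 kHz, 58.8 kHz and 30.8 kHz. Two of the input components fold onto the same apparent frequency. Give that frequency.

fs/2 = 12.6 kHz.
86.4 kHz mod fs = 10.8 kHz.
10.8 kHz ≤ fs/2 = 12.6 kHz, appears at 10.8 kHz.
16.8 kHz > fs/2 = 12.6 kHz, folds to fs − 16.8 kHz = 8.4 kHz.
58.8 kHz mod fs = 8.4 kHz.
8.4 kHz ≤ fs/2 = 12.6 kHz, appears at 8.4 kHz.
30.8 kHz mod fs = 5.6 kHz.
5.6 kHz ≤ fs/2 = 12.6 kHz, appears at 5.6 kHz.
16.8 kHz and 58.8 kHz both map to 8.4 kHz.

8.4 kHz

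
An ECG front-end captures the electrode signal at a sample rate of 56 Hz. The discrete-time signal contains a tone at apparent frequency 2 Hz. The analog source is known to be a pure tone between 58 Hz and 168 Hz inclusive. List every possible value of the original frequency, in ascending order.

Frequencies that alias to 2 Hz are k·fs ± 2 Hz for integer k ≥ 0.
k=0: 2 Hz.
k=1: 54 Hz, 58 Hz.
k=2: 110 Hz, 114 Hz.
k=3: 166 Hz, 170 Hz.
k=4: 222 Hz, 226 Hz.
Within [58 Hz, 168 Hz]: 58 Hz, 110 Hz, 114 Hz, 166 Hz.

58 Hz, 110 Hz, 114 Hz, 166 Hz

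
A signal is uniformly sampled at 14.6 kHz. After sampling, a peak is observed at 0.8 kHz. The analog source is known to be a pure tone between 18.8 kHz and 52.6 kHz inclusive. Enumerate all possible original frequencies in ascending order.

Frequencies that alias to 0.8 kHz are k·fs ± 0.8 kHz for integer k ≥ 0.
k=0: 0.8 kHz.
k=1: 13.8 kHz, 15.4 kHz.
k=2: 28.4 kHz, 30 kHz.
k=3: 43 kHz, 44.6 kHz.
k=4: 57.6 kHz, 59.2 kHz.
Within [18.8 kHz, 52.6 kHz]: 28.4 kHz, 30 kHz, 43 kHz, 44.6 kHz.

28.4 kHz, 30 kHz, 43 kHz, 44.6 kHz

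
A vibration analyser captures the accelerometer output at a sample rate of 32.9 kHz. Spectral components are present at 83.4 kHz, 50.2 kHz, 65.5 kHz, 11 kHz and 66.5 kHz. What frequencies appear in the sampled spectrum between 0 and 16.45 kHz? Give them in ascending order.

fs/2 = 16.45 kHz.
83.4 kHz mod fs = 17.6 kHz.
17.6 kHz > fs/2 = 16.45 kHz, folds to fs − 17.6 kHz = 15.3 kHz.
50.2 kHz mod fs = 17.3 kHz.
17.3 kHz > fs/2 = 16.45 kHz, folds to fs − 17.3 kHz = 15.6 kHz.
65.5 kHz mod fs = 32.6 kHz.
32.6 kHz > fs/2 = 16.45 kHz, folds to fs − 32.6 kHz = 0.3 kHz.
11 kHz ≤ fs/2 = 16.45 kHz, passes unchanged.
66.5 kHz mod fs = 0.7 kHz.
0.7 kHz ≤ fs/2 = 16.45 kHz, appears at 0.7 kHz.
Distinct values: {0.3 kHz, 0.7 kHz, 11 kHz, 15.3 kHz, 15.6 kHz}.

0.3 kHz, 0.7 kHz, 11 kHz, 15.3 kHz, 15.6 kHz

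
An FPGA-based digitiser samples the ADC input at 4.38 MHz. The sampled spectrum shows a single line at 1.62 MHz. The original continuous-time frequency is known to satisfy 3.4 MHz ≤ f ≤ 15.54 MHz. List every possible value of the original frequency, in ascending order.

6 MHz, 7.14 MHz, 10.38 MHz, 11.52 MHz, 14.76 MHz

Frequencies that alias to 1.62 MHz are k·fs ± 1.62 MHz for integer k ≥ 0.
k=0: 1.62 MHz.
k=1: 2.76 MHz, 6 MHz.
k=2: 7.14 MHz, 10.38 MHz.
k=3: 11.52 MHz, 14.76 MHz.
k=4: 15.9 MHz, 19.14 MHz.
Within [3.4 MHz, 15.54 MHz]: 6 MHz, 7.14 MHz, 10.38 MHz, 11.52 MHz, 14.76 MHz.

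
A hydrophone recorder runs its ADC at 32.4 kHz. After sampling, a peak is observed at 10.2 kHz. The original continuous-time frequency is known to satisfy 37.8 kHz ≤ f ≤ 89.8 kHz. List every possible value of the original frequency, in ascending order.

Frequencies that alias to 10.2 kHz are k·fs ± 10.2 kHz for integer k ≥ 0.
k=0: 10.2 kHz.
k=1: 22.2 kHz, 42.6 kHz.
k=2: 54.6 kHz, 75 kHz.
k=3: 87 kHz, 107.4 kHz.
k=4: 119.4 kHz, 139.8 kHz.
Within [37.8 kHz, 89.8 kHz]: 42.6 kHz, 54.6 kHz, 75 kHz, 87 kHz.

42.6 kHz, 54.6 kHz, 75 kHz, 87 kHz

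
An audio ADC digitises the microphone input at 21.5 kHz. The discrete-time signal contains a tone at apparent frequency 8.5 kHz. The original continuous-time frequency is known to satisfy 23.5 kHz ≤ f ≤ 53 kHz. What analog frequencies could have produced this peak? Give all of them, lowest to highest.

Frequencies that alias to 8.5 kHz are k·fs ± 8.5 kHz for integer k ≥ 0.
k=0: 8.5 kHz.
k=1: 13 kHz, 30 kHz.
k=2: 34.5 kHz, 51.5 kHz.
k=3: 56 kHz, 73 kHz.
Within [23.5 kHz, 53 kHz]: 30 kHz, 34.5 kHz, 51.5 kHz.

30 kHz, 34.5 kHz, 51.5 kHz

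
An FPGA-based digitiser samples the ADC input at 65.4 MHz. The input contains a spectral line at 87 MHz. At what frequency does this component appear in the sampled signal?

21.6 MHz

87 MHz mod fs = 21.6 MHz.
21.6 MHz ≤ fs/2 = 32.7 MHz, appears at 21.6 MHz.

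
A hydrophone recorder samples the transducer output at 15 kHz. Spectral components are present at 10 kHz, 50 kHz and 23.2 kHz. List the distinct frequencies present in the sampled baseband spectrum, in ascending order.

fs/2 = 7.5 kHz.
10 kHz > fs/2 = 7.5 kHz, folds to fs − 10 kHz = 5 kHz.
50 kHz mod fs = 5 kHz.
5 kHz ≤ fs/2 = 7.5 kHz, appears at 5 kHz.
23.2 kHz mod fs = 8.2 kHz.
8.2 kHz > fs/2 = 7.5 kHz, folds to fs − 8.2 kHz = 6.8 kHz.
Distinct values: {5 kHz, 6.8 kHz}.

5 kHz, 6.8 kHz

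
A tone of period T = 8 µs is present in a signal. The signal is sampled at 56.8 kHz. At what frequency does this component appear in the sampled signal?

11.4 kHz

T = 8 µs → f = 1/T = 125 kHz.
125 kHz mod fs = 11.4 kHz.
11.4 kHz ≤ fs/2 = 28.4 kHz, appears at 11.4 kHz.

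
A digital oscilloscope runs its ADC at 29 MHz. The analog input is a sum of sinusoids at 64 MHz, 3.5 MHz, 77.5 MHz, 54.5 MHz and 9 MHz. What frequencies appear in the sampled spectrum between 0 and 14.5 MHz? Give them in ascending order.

3.5 MHz, 6 MHz, 9 MHz, 9.5 MHz

fs/2 = 14.5 MHz.
64 MHz mod fs = 6 MHz.
6 MHz ≤ fs/2 = 14.5 MHz, appears at 6 MHz.
3.5 MHz ≤ fs/2 = 14.5 MHz, passes unchanged.
77.5 MHz mod fs = 19.5 MHz.
19.5 MHz > fs/2 = 14.5 MHz, folds to fs − 19.5 MHz = 9.5 MHz.
54.5 MHz mod fs = 25.5 MHz.
25.5 MHz > fs/2 = 14.5 MHz, folds to fs − 25.5 MHz = 3.5 MHz.
9 MHz ≤ fs/2 = 14.5 MHz, passes unchanged.
Distinct values: {3.5 MHz, 6 MHz, 9 MHz, 9.5 MHz}.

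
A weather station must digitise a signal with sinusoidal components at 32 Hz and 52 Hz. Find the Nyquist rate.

104 Hz

Highest-frequency component: 52 Hz.
Nyquist rate = 2 × 52 Hz = 104 Hz.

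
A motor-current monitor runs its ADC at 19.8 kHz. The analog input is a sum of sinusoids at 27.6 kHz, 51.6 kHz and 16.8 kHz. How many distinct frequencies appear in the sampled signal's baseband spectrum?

2

fs/2 = 9.9 kHz.
27.6 kHz mod fs = 7.8 kHz.
7.8 kHz ≤ fs/2 = 9.9 kHz, appears at 7.8 kHz.
51.6 kHz mod fs = 12 kHz.
12 kHz > fs/2 = 9.9 kHz, folds to fs − 12 kHz = 7.8 kHz.
16.8 kHz > fs/2 = 9.9 kHz, folds to fs − 16.8 kHz = 3 kHz.
Distinct values: {3 kHz, 7.8 kHz} → 2.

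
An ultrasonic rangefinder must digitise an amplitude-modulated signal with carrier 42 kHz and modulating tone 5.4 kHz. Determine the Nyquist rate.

AM sidebands sit at fc ± fm = 36.6 kHz and 47.4 kHz.
Highest-frequency component: 47.4 kHz.
Nyquist rate = 2 × 47.4 kHz = 94.8 kHz.

94.8 kHz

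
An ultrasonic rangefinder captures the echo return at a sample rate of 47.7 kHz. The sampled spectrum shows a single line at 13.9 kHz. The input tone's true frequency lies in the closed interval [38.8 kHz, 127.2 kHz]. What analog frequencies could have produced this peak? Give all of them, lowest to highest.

Frequencies that alias to 13.9 kHz are k·fs ± 13.9 kHz for integer k ≥ 0.
k=0: 13.9 kHz.
k=1: 33.8 kHz, 61.6 kHz.
k=2: 81.5 kHz, 109.3 kHz.
k=3: 129.2 kHz, 157 kHz.
Within [38.8 kHz, 127.2 kHz]: 61.6 kHz, 81.5 kHz, 109.3 kHz.

61.6 kHz, 81.5 kHz, 109.3 kHz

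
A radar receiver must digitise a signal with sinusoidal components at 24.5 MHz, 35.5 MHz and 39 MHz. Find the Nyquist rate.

78 MHz

Highest-frequency component: 39 MHz.
Nyquist rate = 2 × 39 MHz = 78 MHz.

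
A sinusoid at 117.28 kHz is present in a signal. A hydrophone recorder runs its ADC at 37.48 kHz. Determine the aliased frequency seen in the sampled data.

117.28 kHz mod fs = 4.84 kHz.
4.84 kHz ≤ fs/2 = 18.74 kHz, appears at 4.84 kHz.

4.84 kHz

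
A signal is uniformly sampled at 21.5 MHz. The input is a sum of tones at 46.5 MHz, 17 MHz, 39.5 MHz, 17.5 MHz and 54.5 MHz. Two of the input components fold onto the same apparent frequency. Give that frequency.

3.5 MHz

fs/2 = 10.75 MHz.
46.5 MHz mod fs = 3.5 MHz.
3.5 MHz ≤ fs/2 = 10.75 MHz, appears at 3.5 MHz.
17 MHz > fs/2 = 10.75 MHz, folds to fs − 17 MHz = 4.5 MHz.
39.5 MHz mod fs = 18 MHz.
18 MHz > fs/2 = 10.75 MHz, folds to fs − 18 MHz = 3.5 MHz.
17.5 MHz > fs/2 = 10.75 MHz, folds to fs − 17.5 MHz = 4 MHz.
54.5 MHz mod fs = 11.5 MHz.
11.5 MHz > fs/2 = 10.75 MHz, folds to fs − 11.5 MHz = 10 MHz.
39.5 MHz and 46.5 MHz both map to 3.5 MHz.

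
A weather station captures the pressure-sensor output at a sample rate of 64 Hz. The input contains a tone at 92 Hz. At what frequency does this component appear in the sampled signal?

28 Hz

92 Hz mod fs = 28 Hz.
28 Hz ≤ fs/2 = 32 Hz, appears at 28 Hz.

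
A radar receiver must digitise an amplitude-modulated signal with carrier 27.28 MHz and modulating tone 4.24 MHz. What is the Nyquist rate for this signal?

AM sidebands sit at fc ± fm = 23.04 MHz and 31.52 MHz.
Highest-frequency component: 31.52 MHz.
Nyquist rate = 2 × 31.52 MHz = 63.04 MHz.

63.04 MHz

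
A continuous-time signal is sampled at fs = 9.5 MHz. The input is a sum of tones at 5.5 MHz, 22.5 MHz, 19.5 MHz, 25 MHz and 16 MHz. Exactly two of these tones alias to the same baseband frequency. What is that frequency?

3.5 MHz

fs/2 = 4.75 MHz.
5.5 MHz > fs/2 = 4.75 MHz, folds to fs − 5.5 MHz = 4 MHz.
22.5 MHz mod fs = 3.5 MHz.
3.5 MHz ≤ fs/2 = 4.75 MHz, appears at 3.5 MHz.
19.5 MHz mod fs = 0.5 MHz.
0.5 MHz ≤ fs/2 = 4.75 MHz, appears at 0.5 MHz.
25 MHz mod fs = 6 MHz.
6 MHz > fs/2 = 4.75 MHz, folds to fs − 6 MHz = 3.5 MHz.
16 MHz mod fs = 6.5 MHz.
6.5 MHz > fs/2 = 4.75 MHz, folds to fs − 6.5 MHz = 3 MHz.
22.5 MHz and 25 MHz both map to 3.5 MHz.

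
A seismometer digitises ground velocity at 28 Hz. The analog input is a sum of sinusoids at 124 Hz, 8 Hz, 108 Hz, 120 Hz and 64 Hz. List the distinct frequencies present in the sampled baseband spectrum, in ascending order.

fs/2 = 14 Hz.
124 Hz mod fs = 12 Hz.
12 Hz ≤ fs/2 = 14 Hz, appears at 12 Hz.
8 Hz ≤ fs/2 = 14 Hz, passes unchanged.
108 Hz mod fs = 24 Hz.
24 Hz > fs/2 = 14 Hz, folds to fs − 24 Hz = 4 Hz.
120 Hz mod fs = 8 Hz.
8 Hz ≤ fs/2 = 14 Hz, appears at 8 Hz.
64 Hz mod fs = 8 Hz.
8 Hz ≤ fs/2 = 14 Hz, appears at 8 Hz.
Distinct values: {4 Hz, 8 Hz, 12 Hz}.

4 Hz, 8 Hz, 12 Hz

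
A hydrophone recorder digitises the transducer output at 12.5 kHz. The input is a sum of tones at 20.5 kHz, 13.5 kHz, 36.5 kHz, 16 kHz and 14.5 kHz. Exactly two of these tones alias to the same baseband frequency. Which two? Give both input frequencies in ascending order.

13.5 kHz, 36.5 kHz

fs/2 = 6.25 kHz.
20.5 kHz mod fs = 8 kHz.
8 kHz > fs/2 = 6.25 kHz, folds to fs − 8 kHz = 4.5 kHz.
13.5 kHz mod fs = 1 kHz.
1 kHz ≤ fs/2 = 6.25 kHz, appears at 1 kHz.
36.5 kHz mod fs = 11.5 kHz.
11.5 kHz > fs/2 = 6.25 kHz, folds to fs − 11.5 kHz = 1 kHz.
16 kHz mod fs = 3.5 kHz.
3.5 kHz ≤ fs/2 = 6.25 kHz, appears at 3.5 kHz.
14.5 kHz mod fs = 2 kHz.
2 kHz ≤ fs/2 = 6.25 kHz, appears at 2 kHz.
13.5 kHz and 36.5 kHz both map to 1 kHz.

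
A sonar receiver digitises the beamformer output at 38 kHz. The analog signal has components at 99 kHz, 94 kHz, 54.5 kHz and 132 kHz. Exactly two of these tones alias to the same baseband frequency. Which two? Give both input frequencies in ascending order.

94 kHz, 132 kHz

fs/2 = 19 kHz.
99 kHz mod fs = 23 kHz.
23 kHz > fs/2 = 19 kHz, folds to fs − 23 kHz = 15 kHz.
94 kHz mod fs = 18 kHz.
18 kHz ≤ fs/2 = 19 kHz, appears at 18 kHz.
54.5 kHz mod fs = 16.5 kHz.
16.5 kHz ≤ fs/2 = 19 kHz, appears at 16.5 kHz.
132 kHz mod fs = 18 kHz.
18 kHz ≤ fs/2 = 19 kHz, appears at 18 kHz.
94 kHz and 132 kHz both map to 18 kHz.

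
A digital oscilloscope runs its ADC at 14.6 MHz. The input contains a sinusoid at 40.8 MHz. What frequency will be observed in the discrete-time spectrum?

3 MHz

40.8 MHz mod fs = 11.6 MHz.
11.6 MHz > fs/2 = 7.3 MHz, folds to fs − 11.6 MHz = 3 MHz.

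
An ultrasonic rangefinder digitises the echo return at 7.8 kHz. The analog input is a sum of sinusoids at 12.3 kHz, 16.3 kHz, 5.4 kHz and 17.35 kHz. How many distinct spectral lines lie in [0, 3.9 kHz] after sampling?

fs/2 = 3.9 kHz.
12.3 kHz mod fs = 4.5 kHz.
4.5 kHz > fs/2 = 3.9 kHz, folds to fs − 4.5 kHz = 3.3 kHz.
16.3 kHz mod fs = 0.7 kHz.
0.7 kHz ≤ fs/2 = 3.9 kHz, appears at 0.7 kHz.
5.4 kHz > fs/2 = 3.9 kHz, folds to fs − 5.4 kHz = 2.4 kHz.
17.35 kHz mod fs = 1.75 kHz.
1.75 kHz ≤ fs/2 = 3.9 kHz, appears at 1.75 kHz.
Distinct values: {0.7 kHz, 1.75 kHz, 2.4 kHz, 3.3 kHz} → 4.

4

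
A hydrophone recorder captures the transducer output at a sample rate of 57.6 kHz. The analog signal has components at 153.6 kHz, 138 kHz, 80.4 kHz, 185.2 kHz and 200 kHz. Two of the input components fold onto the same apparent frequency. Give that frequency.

22.8 kHz

fs/2 = 28.8 kHz.
153.6 kHz mod fs = 38.4 kHz.
38.4 kHz > fs/2 = 28.8 kHz, folds to fs − 38.4 kHz = 19.2 kHz.
138 kHz mod fs = 22.8 kHz.
22.8 kHz ≤ fs/2 = 28.8 kHz, appears at 22.8 kHz.
80.4 kHz mod fs = 22.8 kHz.
22.8 kHz ≤ fs/2 = 28.8 kHz, appears at 22.8 kHz.
185.2 kHz mod fs = 12.4 kHz.
12.4 kHz ≤ fs/2 = 28.8 kHz, appears at 12.4 kHz.
200 kHz mod fs = 27.2 kHz.
27.2 kHz ≤ fs/2 = 28.8 kHz, appears at 27.2 kHz.
80.4 kHz and 138 kHz both map to 22.8 kHz.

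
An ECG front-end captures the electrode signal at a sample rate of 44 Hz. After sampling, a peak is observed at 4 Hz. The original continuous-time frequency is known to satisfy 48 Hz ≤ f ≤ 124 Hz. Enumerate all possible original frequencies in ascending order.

48 Hz, 84 Hz, 92 Hz

Frequencies that alias to 4 Hz are k·fs ± 4 Hz for integer k ≥ 0.
k=0: 4 Hz.
k=1: 40 Hz, 48 Hz.
k=2: 84 Hz, 92 Hz.
k=3: 128 Hz, 136 Hz.
Within [48 Hz, 124 Hz]: 48 Hz, 84 Hz, 92 Hz.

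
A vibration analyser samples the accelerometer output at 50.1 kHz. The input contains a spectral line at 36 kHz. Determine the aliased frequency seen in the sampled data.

14.1 kHz

36 kHz > fs/2 = 25.05 kHz, folds to fs − 36 kHz = 14.1 kHz.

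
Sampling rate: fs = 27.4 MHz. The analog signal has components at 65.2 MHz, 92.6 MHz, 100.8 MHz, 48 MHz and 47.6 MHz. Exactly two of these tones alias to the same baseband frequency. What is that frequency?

10.4 MHz

fs/2 = 13.7 MHz.
65.2 MHz mod fs = 10.4 MHz.
10.4 MHz ≤ fs/2 = 13.7 MHz, appears at 10.4 MHz.
92.6 MHz mod fs = 10.4 MHz.
10.4 MHz ≤ fs/2 = 13.7 MHz, appears at 10.4 MHz.
100.8 MHz mod fs = 18.6 MHz.
18.6 MHz > fs/2 = 13.7 MHz, folds to fs − 18.6 MHz = 8.8 MHz.
48 MHz mod fs = 20.6 MHz.
20.6 MHz > fs/2 = 13.7 MHz, folds to fs − 20.6 MHz = 6.8 MHz.
47.6 MHz mod fs = 20.2 MHz.
20.2 MHz > fs/2 = 13.7 MHz, folds to fs − 20.2 MHz = 7.2 MHz.
65.2 MHz and 92.6 MHz both map to 10.4 MHz.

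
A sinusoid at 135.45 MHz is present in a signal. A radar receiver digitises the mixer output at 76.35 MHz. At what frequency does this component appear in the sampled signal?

135.45 MHz mod fs = 59.1 MHz.
59.1 MHz > fs/2 = 38.175 MHz, folds to fs − 59.1 MHz = 17.25 MHz.

17.25 MHz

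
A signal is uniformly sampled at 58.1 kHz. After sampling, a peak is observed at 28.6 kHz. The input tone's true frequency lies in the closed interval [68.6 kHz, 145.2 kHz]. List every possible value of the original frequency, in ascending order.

Frequencies that alias to 28.6 kHz are k·fs ± 28.6 kHz for integer k ≥ 0.
k=0: 28.6 kHz.
k=1: 29.5 kHz, 86.7 kHz.
k=2: 87.6 kHz, 144.8 kHz.
k=3: 145.7 kHz, 202.9 kHz.
Within [68.6 kHz, 145.2 kHz]: 86.7 kHz, 87.6 kHz, 144.8 kHz.

86.7 kHz, 87.6 kHz, 144.8 kHz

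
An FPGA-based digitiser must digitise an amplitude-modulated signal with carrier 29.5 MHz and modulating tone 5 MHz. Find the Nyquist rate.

69 MHz

AM sidebands sit at fc ± fm = 24.5 MHz and 34.5 MHz.
Highest-frequency component: 34.5 MHz.
Nyquist rate = 2 × 34.5 MHz = 69 MHz.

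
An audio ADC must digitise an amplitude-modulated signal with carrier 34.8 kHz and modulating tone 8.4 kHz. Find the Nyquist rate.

86.4 kHz

AM sidebands sit at fc ± fm = 26.4 kHz and 43.2 kHz.
Highest-frequency component: 43.2 kHz.
Nyquist rate = 2 × 43.2 kHz = 86.4 kHz.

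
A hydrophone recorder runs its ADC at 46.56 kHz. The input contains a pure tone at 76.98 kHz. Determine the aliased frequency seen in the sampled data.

16.14 kHz

76.98 kHz mod fs = 30.42 kHz.
30.42 kHz > fs/2 = 23.28 kHz, folds to fs − 30.42 kHz = 16.14 kHz.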